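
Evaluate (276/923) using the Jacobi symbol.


Compute (276/923) via quadratic reciprocity:
  pull out 2: (2/923) = -1  (since 923 mod 8 = 3)
  pull out 2: (2/923) = -1  (since 923 mod 8 = 3)
  reciprocity: (69/923) -> +(923/69)
  reduce: (26/69)
  pull out 2: (2/69) = -1  (since 69 mod 8 = 5)
  reciprocity: (13/69) -> +(69/13)
  reduce: (4/13)
  pull out 2: (2/13) = -1  (since 13 mod 8 = 5)
  pull out 2: (2/13) = -1  (since 13 mod 8 = 5)
  (1/13) = 1
Product of signs = -1

-1


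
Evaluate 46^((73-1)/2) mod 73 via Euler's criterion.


p = 73 is prime and the exponent is (p-1)/2 = 36, so by Euler's criterion 46^36 = (46/73) = +1 or -1 mod 73.
Compute by square-and-multiply:
  36 = 32 + 4 (binary 100100)
  Repeated squaring mod 73: 46^1 = 46, 46^2 = 72, 46^4 = 1, 46^8 = 1, 46^16 = 1, 46^32 = 1
  46^36 = 46^32 * 46^4 = 1 * 1 mod 73
    1 * 1 = 1 = 1 mod 73
  46^36 = 1 mod 73
Result 1: 46 is a quadratic residue mod 73.
46^36 mod 73 = 1

1


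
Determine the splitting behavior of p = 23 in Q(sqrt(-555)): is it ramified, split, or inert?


K = Q(sqrt(-555)). Since d mod 4 = 1, disc(K) = -555.
Check p | disc: -555 mod 23 = 20.
p does not divide disc. Compute Legendre symbol (d/p):
20^((23-1)/2) mod 23 = -1
(d/p) = -1, so p is inert: (p) stays prime with e=1, f=2, g=1.
Therefore p is inert.

inert


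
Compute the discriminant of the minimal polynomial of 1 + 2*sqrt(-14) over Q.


The element 1 + 2*sqrt(-14) has minimal polynomial:
x^2 - 2*x + 57
Discriminant = (-2)^2 - 4*(57)
= 4 - 228
= -224

-224


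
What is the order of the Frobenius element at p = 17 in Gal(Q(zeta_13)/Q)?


The Frobenius at p in Gal(Q(zeta_n)/Q) = (Z/nZ)* is the class of p, so its order is ord_13(17), the smallest k >= 1 with 17^k = 1 mod 13.
n = 13 = 13, phi(13) = 12; the order divides phi(n).
Divisors of 12: 1, 2, 3, 4, 6, 12
Repeated squaring mod 13: 17^1 = 4, 17^2 = 3, 17^4 = 9, 17^8 = 3
Test divisors in increasing order:
  k=1: 17^1 = 4 mod 13
  k=2: 17^2 = 3 mod 13
  k=3: 17^3 = 3 * 4 = 12 mod 13
  k=4: 17^4 = 9 mod 13
  k=6: 17^6 = 9 * 3 = 1 mod 13  <- first divisor giving 1
Order = 6

6


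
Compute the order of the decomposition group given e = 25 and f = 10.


|D_P| = e * f
= 25 * 10
= 250

250


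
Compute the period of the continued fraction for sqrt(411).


Run the CF algorithm for sqrt(411).
a_0 = floor(sqrt(411)) = 20; set m_0=0, q_0=1.
Recurrence: m' = q*a - m,  q' = (d - m'^2)/q,  a' = floor((a_0 + m')/q').
  step 1: m=20, q=11, a=3
  step 2: m=13, q=22, a=1
  step 3: m=9, q=15, a=1
  step 4: m=6, q=25, a=1
  step 5: m=19, q=2, a=19
  step 6: m=19, q=25, a=1
  step 7: m=6, q=15, a=1
  step 8: m=9, q=22, a=1
  step 9: m=13, q=11, a=3
  step 10: m=20, q=1, a=40
a_10 = 2*a_0 = 40, so the period closes here.
sqrt(411) = [20; 3, 1, 1, 1, 19, 1, 1, 1, 3, 40]
Period length = 10

10


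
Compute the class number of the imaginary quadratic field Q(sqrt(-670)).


K = Q(sqrt(-670)). d mod 4 = 2, so D = disc(K) = 4d = -2680
h(K) equals the number of primitive reduced positive-definite forms (a, b, c) = a*x^2 + b*x*y + c*y^2 with b^2 - 4ac = D,
where reduced means |b| <= a <= c, with b >= 0 whenever |b| = a or a = c, and primitive means gcd(a, b, c) = 1.
Reduced forces 3a^2 <= |D| = 2680, so 1 <= a <= 29; b must have the parity of D, and c = (b^2 - D)/(4a) must be an integer >= a.
Enumerate a = 1..29, b in [-a, a]:
  a=1: (1, 0, 670)  [1]
  a=2: (2, 0, 335)  [1]
  a=3..4: none
  a=5: (5, 0, 134)  [1]
  a=6: none
  a=7: (7, -6, 97), (7, 6, 97)  [2]
  a=8..9: none
  a=10: (10, 0, 67)  [1]
  a=11: (11, -2, 61), (11, 2, 61)  [2]
  a=12..13: none
  a=14: (14, -8, 49), (14, 8, 49)  [2]
  a=15..21: none
  a=22: (22, -20, 35), (22, 20, 35)  [2]
  a=23..29: none
Total reduced forms: 1 + 1 + 1 + 2 + 1 + 2 + 2 + 2 = 12
h = 12

12


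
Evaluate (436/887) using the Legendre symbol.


p = 887 is prime, so compute (436/887) with the reciprocity algorithm (Jacobi-symbol steps: pull out 2s via (2/n), flip via reciprocity, reduce):
  pull out 2: (2/887) = +1  (since 887 mod 8 = 7)
  pull out 2: (2/887) = +1  (since 887 mod 8 = 7)
  reciprocity: (109/887) -> +(887/109)
  reduce: (15/109)
  reciprocity: (15/109) -> +(109/15)
  reduce: (4/15)
  pull out 2: (2/15) = +1  (since 15 mod 8 = 7)
  pull out 2: (2/15) = +1  (since 15 mod 8 = 7)
  (1/15) = 1
Product of signs = 1
(436/887) = 1

1


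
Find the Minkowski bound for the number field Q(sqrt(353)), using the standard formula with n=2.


d = 353, d mod 4 = 1, so disc(K) = d = 353; |disc(K)| = 353
Real quadratic field, so n = 2, s = r2 = 0, r1 = 2
M = (n!/n^n) * (4/pi)^s * sqrt(|disc(K)|) = (2!/2^2) * (4/pi)^0 * sqrt(353)
= 0.5 * 1.000000 * 18.788294
= 9.3941

9.3941


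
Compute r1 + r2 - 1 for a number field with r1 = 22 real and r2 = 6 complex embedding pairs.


By Dirichlet's unit theorem:
rank = r1 + r2 - 1
= 22 + 6 - 1
= 27

27


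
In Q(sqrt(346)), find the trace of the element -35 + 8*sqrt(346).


Tr(a + b*sqrt(d)) = (a + b*sqrt(d)) + (a - b*sqrt(d)) = 2a
= 2 * (-35)
= -70

-70


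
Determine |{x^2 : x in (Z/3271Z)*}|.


For prime p, the number of non-zero quadratic residues is (p-1)/2.
= (3271-1)/2
= 1635

1635


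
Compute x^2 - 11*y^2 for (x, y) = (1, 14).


x^2 - d*y^2
= 1^2 - 11*14^2
= 1 - 2156
= -2155

-2155


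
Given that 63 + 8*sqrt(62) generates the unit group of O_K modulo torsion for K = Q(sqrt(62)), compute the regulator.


epsilon = 63 + 8*sqrt(62)
= 125.9921
R = ln(125.9921)
= 4.8362

4.8362


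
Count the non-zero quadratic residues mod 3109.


For prime p, the number of non-zero quadratic residues is (p-1)/2.
= (3109-1)/2
= 1554

1554


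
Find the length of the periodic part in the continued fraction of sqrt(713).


Run the CF algorithm for sqrt(713).
a_0 = floor(sqrt(713)) = 26; set m_0=0, q_0=1.
Recurrence: m' = q*a - m,  q' = (d - m'^2)/q,  a' = floor((a_0 + m')/q').
  step 1: m=26, q=37, a=1
  step 2: m=11, q=16, a=2
  step 3: m=21, q=17, a=2
  step 4: m=13, q=32, a=1
  step 5: m=19, q=11, a=4
  step 6: m=25, q=8, a=6
  step 7: m=23, q=23, a=2
  step 8: m=23, q=8, a=6
  step 9: m=25, q=11, a=4
  step 10: m=19, q=32, a=1
  step 11: m=13, q=17, a=2
  step 12: m=21, q=16, a=2
  step 13: m=11, q=37, a=1
  step 14: m=26, q=1, a=52
a_14 = 2*a_0 = 52, so the period closes here.
sqrt(713) = [26; 1, 2, 2, 1, 4, 6, 2, 6, 4, 1, 2, 2, 1, 52]
Period length = 14

14


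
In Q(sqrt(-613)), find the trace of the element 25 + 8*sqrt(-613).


Tr(a + b*sqrt(d)) = (a + b*sqrt(d)) + (a - b*sqrt(d)) = 2a
= 2 * (25)
= 50

50


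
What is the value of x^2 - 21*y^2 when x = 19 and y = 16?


x^2 - d*y^2
= 19^2 - 21*16^2
= 361 - 5376
= -5015

-5015


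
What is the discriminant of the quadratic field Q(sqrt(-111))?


For K = Q(sqrt(d)) with d squarefree: disc(K) = d if d = 1 mod 4, and disc(K) = 4d if d = 2 or 3 mod 4.
Here d = -111, and d mod 4 = 1.
d = 1 mod 4 (O_K = Z[(1+sqrt(d))/2]), so disc(K) = d = -111

-111


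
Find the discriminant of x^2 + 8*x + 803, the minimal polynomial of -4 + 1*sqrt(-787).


The element -4 + 1*sqrt(-787) has minimal polynomial:
x^2 + 8*x + 803
Discriminant = (8)^2 - 4*(803)
= 64 - 3212
= -3148

-3148


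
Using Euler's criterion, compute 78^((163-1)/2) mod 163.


p = 163 is prime and the exponent is (p-1)/2 = 81, so by Euler's criterion 78^81 = (78/163) = +1 or -1 mod 163.
Compute by square-and-multiply:
  81 = 64 + 16 + 1 (binary 1010001)
  Repeated squaring mod 163: 78^1 = 78, 78^2 = 53, 78^4 = 38, 78^8 = 140, 78^16 = 40, 78^32 = 133, 78^64 = 85
  78^81 = 78^64 * 78^16 * 78^1 = 85 * 40 * 78 mod 163
    85 * 40 = 3400 = 140 mod 163
    140 * 78 = 10920 = 162 mod 163
  78^81 = 162 mod 163
Result 162 = p - 1 = -1 mod 163: 78 is a quadratic non-residue mod 163. As a residue in [0, p-1] the value is 162.
78^81 mod 163 = 162

162


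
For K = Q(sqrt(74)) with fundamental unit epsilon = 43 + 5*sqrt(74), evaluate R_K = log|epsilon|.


epsilon = 43 + 5*sqrt(74)
= 86.0116
R = ln(86.0116)
= 4.4545

4.4545


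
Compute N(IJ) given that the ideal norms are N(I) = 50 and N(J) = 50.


N(IJ) = N(I) * N(J)
= 50 * 50
= 2500

2500


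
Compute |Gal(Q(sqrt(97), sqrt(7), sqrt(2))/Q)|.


The 3 square roots of distinct primes are multiplicatively independent over Q,
so [K:Q] = 2^3 and Gal(K/Q) is isomorphic to (Z/2Z)^3.
|Gal| = 2^3 = 8

8


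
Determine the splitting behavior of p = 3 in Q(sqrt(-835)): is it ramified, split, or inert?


K = Q(sqrt(-835)). Since d mod 4 = 1, disc(K) = -835.
Check p | disc: -835 mod 3 = 2.
p does not divide disc. Compute Legendre symbol (d/p):
2^((3-1)/2) mod 3 = -1
(d/p) = -1, so p is inert: (p) stays prime with e=1, f=2, g=1.
Therefore p is inert.

inert


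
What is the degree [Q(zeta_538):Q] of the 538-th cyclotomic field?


The degree equals Euler's totient phi(538).
538 = 2 * 269
phi(538) = 268

268


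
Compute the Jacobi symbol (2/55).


Compute (2/55) via quadratic reciprocity:
  pull out 2: (2/55) = +1  (since 55 mod 8 = 7)
  (1/55) = 1
Product of signs = 1

1


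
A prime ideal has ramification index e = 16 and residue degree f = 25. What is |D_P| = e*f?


|D_P| = e * f
= 16 * 25
= 400

400


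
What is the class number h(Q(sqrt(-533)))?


K = Q(sqrt(-533)). d mod 4 = 3, so D = disc(K) = 4d = -2132
h(K) equals the number of primitive reduced positive-definite forms (a, b, c) = a*x^2 + b*x*y + c*y^2 with b^2 - 4ac = D,
where reduced means |b| <= a <= c, with b >= 0 whenever |b| = a or a = c, and primitive means gcd(a, b, c) = 1.
Reduced forces 3a^2 <= |D| = 2132, so 1 <= a <= 26; b must have the parity of D, and c = (b^2 - D)/(4a) must be an integer >= a.
Enumerate a = 1..26, b in [-a, a]:
  a=1: (1, 0, 533)  [1]
  a=2: (2, 2, 267)  [1]
  a=3: (3, -2, 178), (3, 2, 178)  [2]
  a=4..5: none
  a=6: (6, -2, 89), (6, 2, 89)  [2]
  a=7..8: none
  a=9: (9, -8, 61), (9, 8, 61)  [2]
  a=10..12: none
  a=13: (13, 0, 41)  [1]
  a=14..17: none
  a=18: (18, -10, 31), (18, 10, 31)  [2]
  a=19..25: none
  a=26: (26, 26, 27)  [1]
Total reduced forms: 1 + 1 + 2 + 2 + 2 + 1 + 2 + 1 = 12
h = 12

12


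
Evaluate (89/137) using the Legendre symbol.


p = 137 is prime, so compute (89/137) with the reciprocity algorithm (Jacobi-symbol steps: pull out 2s via (2/n), flip via reciprocity, reduce):
  reciprocity: (89/137) -> +(137/89)
  reduce: (48/89)
  pull out 2: (2/89) = +1  (since 89 mod 8 = 1)
  pull out 2: (2/89) = +1  (since 89 mod 8 = 1)
  pull out 2: (2/89) = +1  (since 89 mod 8 = 1)
  pull out 2: (2/89) = +1  (since 89 mod 8 = 1)
  reciprocity: (3/89) -> +(89/3)
  reduce: (2/3)
  pull out 2: (2/3) = -1  (since 3 mod 8 = 3)
  (1/3) = 1
Product of signs = -1
(89/137) = -1

-1


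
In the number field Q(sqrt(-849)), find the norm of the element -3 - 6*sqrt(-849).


N(a + b*sqrt(d)) = a^2 - d*b^2
= (-3)^2 - (-849)*(-6)^2
= 9 + 30564
= 30573

30573


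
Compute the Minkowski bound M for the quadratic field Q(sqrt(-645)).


d = -645, d mod 4 = 3, so disc(K) = 4d = -2580; |disc(K)| = 2580
Imaginary quadratic field, so n = 2, s = r2 = 1, r1 = 0
M = (n!/n^n) * (4/pi)^s * sqrt(|disc(K)|) = (2!/2^2) * (4/pi)^1 * sqrt(2580)
= 0.5 * 1.273240 * 50.793700
= 32.3363

32.3363


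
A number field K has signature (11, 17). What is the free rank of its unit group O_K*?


By Dirichlet's unit theorem:
rank = r1 + r2 - 1
= 11 + 17 - 1
= 27

27


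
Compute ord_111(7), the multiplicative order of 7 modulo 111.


We want ord_111(7), the smallest k >= 1 with 7^k = 1 mod 111.
n = 111 = 3 * 37, phi(111) = 72; the order divides phi(n).
Divisors of 72: 1, 2, 3, 4, 6, 8, 9, 12, 18, 24, 36, 72
Repeated squaring mod 111: 7^1 = 7, 7^2 = 49, 7^4 = 70, 7^8 = 16, 7^16 = 34, 7^32 = 46, 7^64 = 7
Test divisors in increasing order:
  k=1: 7^1 = 7 mod 111
  k=2: 7^2 = 49 mod 111
  k=3: 7^3 = 49 * 7 = 10 mod 111
  k=4: 7^4 = 70 mod 111
  k=6: 7^6 = 70 * 49 = 100 mod 111
  k=8: 7^8 = 16 mod 111
  k=9: 7^9 = 16 * 7 = 1 mod 111  <- first divisor giving 1
Order = 9

9


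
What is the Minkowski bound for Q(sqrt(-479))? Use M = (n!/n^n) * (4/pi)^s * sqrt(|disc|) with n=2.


d = -479, d mod 4 = 1, so disc(K) = d = -479; |disc(K)| = 479
Imaginary quadratic field, so n = 2, s = r2 = 1, r1 = 0
M = (n!/n^n) * (4/pi)^s * sqrt(|disc(K)|) = (2!/2^2) * (4/pi)^1 * sqrt(479)
= 0.5 * 1.273240 * 21.886069
= 13.9331

13.9331


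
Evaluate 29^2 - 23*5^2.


x^2 - d*y^2
= 29^2 - 23*5^2
= 841 - 575
= 266

266


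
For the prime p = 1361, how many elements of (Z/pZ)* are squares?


For prime p, the number of non-zero quadratic residues is (p-1)/2.
= (1361-1)/2
= 680

680


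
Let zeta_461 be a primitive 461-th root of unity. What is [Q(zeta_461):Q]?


The degree equals Euler's totient phi(461).
461 = 461
phi(461) = 460

460


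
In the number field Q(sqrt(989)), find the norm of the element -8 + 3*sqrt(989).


N(a + b*sqrt(d)) = a^2 - d*b^2
= (-8)^2 - (989)*(3)^2
= 64 - 8901
= -8837

-8837


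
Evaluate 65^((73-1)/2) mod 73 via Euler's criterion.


p = 73 is prime and the exponent is (p-1)/2 = 36, so by Euler's criterion 65^36 = (65/73) = +1 or -1 mod 73.
Compute by square-and-multiply:
  36 = 32 + 4 (binary 100100)
  Repeated squaring mod 73: 65^1 = 65, 65^2 = 64, 65^4 = 8, 65^8 = 64, 65^16 = 8, 65^32 = 64
  65^36 = 65^32 * 65^4 = 64 * 8 mod 73
    64 * 8 = 512 = 1 mod 73
  65^36 = 1 mod 73
Result 1: 65 is a quadratic residue mod 73.
65^36 mod 73 = 1

1


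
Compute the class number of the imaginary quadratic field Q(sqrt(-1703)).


K = Q(sqrt(-1703)). d mod 4 = 1, so D = disc(K) = d = -1703
h(K) equals the number of primitive reduced positive-definite forms (a, b, c) = a*x^2 + b*x*y + c*y^2 with b^2 - 4ac = D,
where reduced means |b| <= a <= c, with b >= 0 whenever |b| = a or a = c, and primitive means gcd(a, b, c) = 1.
Reduced forces 3a^2 <= |D| = 1703, so 1 <= a <= 23; b must have the parity of D, and c = (b^2 - D)/(4a) must be an integer >= a.
Enumerate a = 1..23, b in [-a, a]:
  a=1: (1, 1, 426)  [1]
  a=2: (2, -1, 213), (2, 1, 213)  [2]
  a=3: (3, -1, 142), (3, 1, 142)  [2]
  a=4: (4, -3, 107), (4, 3, 107)  [2]
  a=5: none
  a=6: (6, -5, 72), (6, -1, 71), (6, 1, 71), (6, 5, 72)  [4]
  a=7: none
  a=8: (8, -5, 54), (8, 5, 54)  [2]
  a=9: (9, -5, 48), (9, 5, 48)  [2]
  a=10..11: none
  a=12: (12, -11, 38), (12, -5, 36), (12, 5, 36), (12, 11, 38)  [4]
  a=13: (13, 13, 36)  [1]
  a=14..15: none
  a=16: (16, -5, 27), (16, 5, 27)  [2]
  a=17: none
  a=18: (18, -13, 26), (18, -5, 24), (18, 5, 24), (18, 13, 26)  [4]
  a=19: (19, -11, 24), (19, 11, 24)  [2]
  a=20..23: none
Total reduced forms: 1 + 2 + 2 + 2 + 4 + 2 + 2 + 4 + 1 + 2 + 4 + 2 = 28
h = 28

28


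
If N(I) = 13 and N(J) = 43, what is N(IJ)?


N(IJ) = N(I) * N(J)
= 13 * 43
= 559

559


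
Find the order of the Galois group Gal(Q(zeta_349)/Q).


|Gal(Q(zeta_349)/Q)| = phi(349)
= 348

348


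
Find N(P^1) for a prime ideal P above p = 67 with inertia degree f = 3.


N(P^a) = p^(a*f)
= 67^(1*3)
= 67^3
= 300763

300763


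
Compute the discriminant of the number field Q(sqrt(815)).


For K = Q(sqrt(d)) with d squarefree: disc(K) = d if d = 1 mod 4, and disc(K) = 4d if d = 2 or 3 mod 4.
Here d = 815, and d mod 4 = 3.
d = 3 mod 4, not 1 (O_K = Z[sqrt(d)]), so disc(K) = 4d = 4 * (815) = 3260

3260


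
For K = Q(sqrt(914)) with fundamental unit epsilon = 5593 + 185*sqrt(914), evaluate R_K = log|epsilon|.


epsilon = 5593 + 185*sqrt(914)
= 11186.0001
R = ln(11186.0001)
= 9.3224

9.3224


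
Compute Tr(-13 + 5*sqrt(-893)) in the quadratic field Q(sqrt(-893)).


Tr(a + b*sqrt(d)) = (a + b*sqrt(d)) + (a - b*sqrt(d)) = 2a
= 2 * (-13)
= -26

-26


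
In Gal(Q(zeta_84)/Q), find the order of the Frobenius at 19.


The Frobenius at p in Gal(Q(zeta_n)/Q) = (Z/nZ)* is the class of p, so its order is ord_84(19), the smallest k >= 1 with 19^k = 1 mod 84.
n = 84 = 2^2 * 3 * 7, phi(84) = 24; the order divides phi(n).
Divisors of 24: 1, 2, 3, 4, 6, 8, 12, 24
Repeated squaring mod 84: 19^1 = 19, 19^2 = 25, 19^4 = 37, 19^8 = 25, 19^16 = 37
Test divisors in increasing order:
  k=1: 19^1 = 19 mod 84
  k=2: 19^2 = 25 mod 84
  k=3: 19^3 = 25 * 19 = 55 mod 84
  k=4: 19^4 = 37 mod 84
  k=6: 19^6 = 37 * 25 = 1 mod 84  <- first divisor giving 1
Order = 6

6


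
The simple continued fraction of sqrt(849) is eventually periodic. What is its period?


Run the CF algorithm for sqrt(849).
a_0 = floor(sqrt(849)) = 29; set m_0=0, q_0=1.
Recurrence: m' = q*a - m,  q' = (d - m'^2)/q,  a' = floor((a_0 + m')/q').
  step 1: m=29, q=8, a=7
  step 2: m=27, q=15, a=3
  step 3: m=18, q=35, a=1
  step 4: m=17, q=16, a=2
  step 5: m=15, q=39, a=1
  step 6: m=24, q=7, a=7
  step 7: m=25, q=32, a=1
  step 8: m=7, q=25, a=1
  step 9: m=18, q=21, a=2
  step 10: m=24, q=13, a=4
  step 11: m=28, q=5, a=11
  step 12: m=27, q=24, a=2
  step 13: m=21, q=17, a=2
  step 14: m=13, q=40, a=1
  step 15: m=27, q=3, a=18
  step 16: m=27, q=40, a=1
  step 17: m=13, q=17, a=2
  step 18: m=21, q=24, a=2
  step 19: m=27, q=5, a=11
  step 20: m=28, q=13, a=4
  step 21: m=24, q=21, a=2
  step 22: m=18, q=25, a=1
  step 23: m=7, q=32, a=1
  step 24: m=25, q=7, a=7
  step 25: m=24, q=39, a=1
  step 26: m=15, q=16, a=2
  step 27: m=17, q=35, a=1
  step 28: m=18, q=15, a=3
  step 29: m=27, q=8, a=7
  step 30: m=29, q=1, a=58
a_30 = 2*a_0 = 58, so the period closes here.
sqrt(849) = [29; 7, 3, 1, 2, 1, 7, 1, 1, 2, 4, 11, 2, 2, 1, 18, 1, 2, 2, 11, 4, 2, 1, 1, 7, 1, 2, 1, 3, 7, 58]
Period length = 30

30


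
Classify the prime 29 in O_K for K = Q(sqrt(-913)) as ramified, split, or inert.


K = Q(sqrt(-913)). Since d mod 4 = 3, disc(K) = -3652.
Check p | disc: -3652 mod 29 = 2.
p does not divide disc. Compute Legendre symbol (d/p):
15^((29-1)/2) mod 29 = -1
(d/p) = -1, so p is inert: (p) stays prime with e=1, f=2, g=1.
Therefore p is inert.

inert


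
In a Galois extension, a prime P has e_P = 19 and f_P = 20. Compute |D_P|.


|D_P| = e * f
= 19 * 20
= 380

380


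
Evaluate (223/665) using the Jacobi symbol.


Compute (223/665) via quadratic reciprocity:
  reciprocity: (223/665) -> +(665/223)
  reduce: (219/223)
  reciprocity: (219/223) -> -(223/219)
  reduce: (4/219)
  pull out 2: (2/219) = -1  (since 219 mod 8 = 3)
  pull out 2: (2/219) = -1  (since 219 mod 8 = 3)
  (1/219) = 1
Product of signs = -1

-1


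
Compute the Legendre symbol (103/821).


p = 821 is prime, so compute (103/821) with the reciprocity algorithm (Jacobi-symbol steps: pull out 2s via (2/n), flip via reciprocity, reduce):
  reciprocity: (103/821) -> +(821/103)
  reduce: (100/103)
  pull out 2: (2/103) = +1  (since 103 mod 8 = 7)
  pull out 2: (2/103) = +1  (since 103 mod 8 = 7)
  reciprocity: (25/103) -> +(103/25)
  reduce: (3/25)
  reciprocity: (3/25) -> +(25/3)
  reduce: (1/3)
  (1/3) = 1
Product of signs = 1
(103/821) = 1

1


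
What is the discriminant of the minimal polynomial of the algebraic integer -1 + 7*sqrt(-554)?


The element -1 + 7*sqrt(-554) has minimal polynomial:
x^2 + 2*x + 27147
Discriminant = (2)^2 - 4*(27147)
= 4 - 108588
= -108584

-108584


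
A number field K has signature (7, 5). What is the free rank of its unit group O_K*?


By Dirichlet's unit theorem:
rank = r1 + r2 - 1
= 7 + 5 - 1
= 11

11


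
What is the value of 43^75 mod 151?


p = 151 is prime and the exponent is (p-1)/2 = 75, so by Euler's criterion 43^75 = (43/151) = +1 or -1 mod 151.
Compute by square-and-multiply:
  75 = 64 + 8 + 2 + 1 (binary 1001011)
  Repeated squaring mod 151: 43^1 = 43, 43^2 = 37, 43^4 = 10, 43^8 = 100, 43^16 = 34, 43^32 = 99, 43^64 = 137
  43^75 = 43^64 * 43^8 * 43^2 * 43^1 = 137 * 100 * 37 * 43 mod 151
    137 * 100 = 13700 = 110 mod 151
    110 * 37 = 4070 = 144 mod 151
    144 * 43 = 6192 = 1 mod 151
  43^75 = 1 mod 151
Result 1: 43 is a quadratic residue mod 151.
43^75 mod 151 = 1

1


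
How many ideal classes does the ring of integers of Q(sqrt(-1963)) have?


K = Q(sqrt(-1963)). d mod 4 = 1, so D = disc(K) = d = -1963
h(K) equals the number of primitive reduced positive-definite forms (a, b, c) = a*x^2 + b*x*y + c*y^2 with b^2 - 4ac = D,
where reduced means |b| <= a <= c, with b >= 0 whenever |b| = a or a = c, and primitive means gcd(a, b, c) = 1.
Reduced forces 3a^2 <= |D| = 1963, so 1 <= a <= 25; b must have the parity of D, and c = (b^2 - D)/(4a) must be an integer >= a.
Enumerate a = 1..25, b in [-a, a]:
  a=1: (1, 1, 491)  [1]
  a=2..6: none
  a=7: (7, -5, 71), (7, 5, 71)  [2]
  a=8..12: none
  a=13: (13, 13, 41)  [1]
  a=14..16: none
  a=17: (17, -3, 29), (17, 3, 29)  [2]
  a=18..25: none
Total reduced forms: 1 + 2 + 1 + 2 = 6
h = 6

6


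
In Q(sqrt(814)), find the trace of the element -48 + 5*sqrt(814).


Tr(a + b*sqrt(d)) = (a + b*sqrt(d)) + (a - b*sqrt(d)) = 2a
= 2 * (-48)
= -96

-96


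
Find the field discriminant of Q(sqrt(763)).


For K = Q(sqrt(d)) with d squarefree: disc(K) = d if d = 1 mod 4, and disc(K) = 4d if d = 2 or 3 mod 4.
Here d = 763, and d mod 4 = 3.
d = 3 mod 4, not 1 (O_K = Z[sqrt(d)]), so disc(K) = 4d = 4 * (763) = 3052

3052


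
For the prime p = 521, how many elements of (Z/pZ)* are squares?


For prime p, the number of non-zero quadratic residues is (p-1)/2.
= (521-1)/2
= 260

260


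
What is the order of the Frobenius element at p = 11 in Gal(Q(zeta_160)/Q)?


The Frobenius at p in Gal(Q(zeta_n)/Q) = (Z/nZ)* is the class of p, so its order is ord_160(11), the smallest k >= 1 with 11^k = 1 mod 160.
n = 160 = 2^5 * 5, phi(160) = 64; the order divides phi(n).
Divisors of 64: 1, 2, 4, 8, 16, 32, 64
Repeated squaring mod 160: 11^1 = 11, 11^2 = 121, 11^4 = 81, 11^8 = 1, 11^16 = 1, 11^32 = 1, 11^64 = 1
Test divisors in increasing order:
  k=1: 11^1 = 11 mod 160
  k=2: 11^2 = 121 mod 160
  k=4: 11^4 = 81 mod 160
  k=8: 11^8 = 1 mod 160  <- first divisor giving 1
Order = 8

8


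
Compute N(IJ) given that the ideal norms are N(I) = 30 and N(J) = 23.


N(IJ) = N(I) * N(J)
= 30 * 23
= 690

690


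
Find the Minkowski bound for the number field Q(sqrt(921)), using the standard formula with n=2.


d = 921, d mod 4 = 1, so disc(K) = d = 921; |disc(K)| = 921
Real quadratic field, so n = 2, s = r2 = 0, r1 = 2
M = (n!/n^n) * (4/pi)^s * sqrt(|disc(K)|) = (2!/2^2) * (4/pi)^0 * sqrt(921)
= 0.5 * 1.000000 * 30.347982
= 15.1740

15.1740


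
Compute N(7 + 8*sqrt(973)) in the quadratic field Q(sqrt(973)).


N(a + b*sqrt(d)) = a^2 - d*b^2
= (7)^2 - (973)*(8)^2
= 49 - 62272
= -62223

-62223


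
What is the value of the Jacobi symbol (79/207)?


Compute (79/207) via quadratic reciprocity:
  reciprocity: (79/207) -> -(207/79)
  reduce: (49/79)
  reciprocity: (49/79) -> +(79/49)
  reduce: (30/49)
  pull out 2: (2/49) = +1  (since 49 mod 8 = 1)
  reciprocity: (15/49) -> +(49/15)
  reduce: (4/15)
  pull out 2: (2/15) = +1  (since 15 mod 8 = 7)
  pull out 2: (2/15) = +1  (since 15 mod 8 = 7)
  (1/15) = 1
Product of signs = -1

-1


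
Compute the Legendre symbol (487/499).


p = 499 is prime, so compute (487/499) with the reciprocity algorithm (Jacobi-symbol steps: pull out 2s via (2/n), flip via reciprocity, reduce):
  reciprocity: (487/499) -> -(499/487)
  reduce: (12/487)
  pull out 2: (2/487) = +1  (since 487 mod 8 = 7)
  pull out 2: (2/487) = +1  (since 487 mod 8 = 7)
  reciprocity: (3/487) -> -(487/3)
  reduce: (1/3)
  (1/3) = 1
Product of signs = 1
(487/499) = 1

1


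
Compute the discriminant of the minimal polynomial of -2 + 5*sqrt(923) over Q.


The element -2 + 5*sqrt(923) has minimal polynomial:
x^2 + 4*x - 23071
Discriminant = (4)^2 - 4*(-23071)
= 16 + 92284
= 92300

92300


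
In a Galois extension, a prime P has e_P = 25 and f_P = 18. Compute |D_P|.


|D_P| = e * f
= 25 * 18
= 450

450


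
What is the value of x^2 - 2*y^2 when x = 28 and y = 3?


x^2 - d*y^2
= 28^2 - 2*3^2
= 784 - 18
= 766

766


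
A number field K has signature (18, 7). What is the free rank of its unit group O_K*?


By Dirichlet's unit theorem:
rank = r1 + r2 - 1
= 18 + 7 - 1
= 24

24


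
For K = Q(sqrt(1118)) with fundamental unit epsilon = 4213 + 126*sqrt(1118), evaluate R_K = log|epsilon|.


epsilon = 4213 + 126*sqrt(1118)
= 8425.9999
R = ln(8425.9999)
= 9.0391

9.0391


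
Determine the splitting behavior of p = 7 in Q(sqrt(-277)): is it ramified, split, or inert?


K = Q(sqrt(-277)). Since d mod 4 = 3, disc(K) = -1108.
Check p | disc: -1108 mod 7 = 5.
p does not divide disc. Compute Legendre symbol (d/p):
3^((7-1)/2) mod 7 = -1
(d/p) = -1, so p is inert: (p) stays prime with e=1, f=2, g=1.
Therefore p is inert.

inert


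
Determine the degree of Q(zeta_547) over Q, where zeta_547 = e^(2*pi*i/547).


The degree equals Euler's totient phi(547).
547 = 547
phi(547) = 546

546


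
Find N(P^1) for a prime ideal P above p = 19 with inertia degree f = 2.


N(P^a) = p^(a*f)
= 19^(1*2)
= 19^2
= 361

361


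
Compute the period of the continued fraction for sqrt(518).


Run the CF algorithm for sqrt(518).
a_0 = floor(sqrt(518)) = 22; set m_0=0, q_0=1.
Recurrence: m' = q*a - m,  q' = (d - m'^2)/q,  a' = floor((a_0 + m')/q').
  step 1: m=22, q=34, a=1
  step 2: m=12, q=11, a=3
  step 3: m=21, q=7, a=6
  step 4: m=21, q=11, a=3
  step 5: m=12, q=34, a=1
  step 6: m=22, q=1, a=44
a_6 = 2*a_0 = 44, so the period closes here.
sqrt(518) = [22; 1, 3, 6, 3, 1, 44]
Period length = 6

6


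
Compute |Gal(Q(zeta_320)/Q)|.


|Gal(Q(zeta_320)/Q)| = phi(320)
= 128

128


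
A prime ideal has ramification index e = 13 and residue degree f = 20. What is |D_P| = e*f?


|D_P| = e * f
= 13 * 20
= 260

260


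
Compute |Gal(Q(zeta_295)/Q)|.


|Gal(Q(zeta_295)/Q)| = phi(295)
= 232

232


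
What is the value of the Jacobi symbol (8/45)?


Compute (8/45) via quadratic reciprocity:
  pull out 2: (2/45) = -1  (since 45 mod 8 = 5)
  pull out 2: (2/45) = -1  (since 45 mod 8 = 5)
  pull out 2: (2/45) = -1  (since 45 mod 8 = 5)
  (1/45) = 1
Product of signs = -1

-1


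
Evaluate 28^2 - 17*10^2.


x^2 - d*y^2
= 28^2 - 17*10^2
= 784 - 1700
= -916

-916


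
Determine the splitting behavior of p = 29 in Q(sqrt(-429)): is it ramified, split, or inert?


K = Q(sqrt(-429)). Since d mod 4 = 3, disc(K) = -1716.
Check p | disc: -1716 mod 29 = 24.
p does not divide disc. Compute Legendre symbol (d/p):
6^((29-1)/2) mod 29 = 1
(d/p) = 1, so p splits: (p) = P*P' with e=1, f=1, g=2.
Therefore p is split.

split


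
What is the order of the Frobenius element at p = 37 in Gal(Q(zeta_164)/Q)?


The Frobenius at p in Gal(Q(zeta_n)/Q) = (Z/nZ)* is the class of p, so its order is ord_164(37), the smallest k >= 1 with 37^k = 1 mod 164.
n = 164 = 2^2 * 41, phi(164) = 80; the order divides phi(n).
Divisors of 80: 1, 2, 4, 5, 8, 10, 16, 20, 40, 80
Repeated squaring mod 164: 37^1 = 37, 37^2 = 57, 37^4 = 133, 37^8 = 141, 37^16 = 37, 37^32 = 57, 37^64 = 133
Test divisors in increasing order:
  k=1: 37^1 = 37 mod 164
  k=2: 37^2 = 57 mod 164
  k=4: 37^4 = 133 mod 164
  k=5: 37^5 = 133 * 37 = 1 mod 164  <- first divisor giving 1
Order = 5

5


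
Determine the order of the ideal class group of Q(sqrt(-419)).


K = Q(sqrt(-419)). d mod 4 = 1, so D = disc(K) = d = -419
h(K) equals the number of primitive reduced positive-definite forms (a, b, c) = a*x^2 + b*x*y + c*y^2 with b^2 - 4ac = D,
where reduced means |b| <= a <= c, with b >= 0 whenever |b| = a or a = c, and primitive means gcd(a, b, c) = 1.
Reduced forces 3a^2 <= |D| = 419, so 1 <= a <= 11; b must have the parity of D, and c = (b^2 - D)/(4a) must be an integer >= a.
Enumerate a = 1..11, b in [-a, a]:
  a=1: (1, 1, 105)  [1]
  a=2: none
  a=3: (3, -1, 35), (3, 1, 35)  [2]
  a=4: none
  a=5: (5, -1, 21), (5, 1, 21)  [2]
  a=6: none
  a=7: (7, -1, 15), (7, 1, 15)  [2]
  a=8: none
  a=9: (9, -7, 13), (9, 7, 13)  [2]
  a=10..11: none
Total reduced forms: 1 + 2 + 2 + 2 + 2 = 9
h = 9

9


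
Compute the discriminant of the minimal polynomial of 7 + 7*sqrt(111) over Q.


The element 7 + 7*sqrt(111) has minimal polynomial:
x^2 - 14*x - 5390
Discriminant = (-14)^2 - 4*(-5390)
= 196 + 21560
= 21756

21756


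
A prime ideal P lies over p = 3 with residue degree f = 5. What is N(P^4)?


N(P^a) = p^(a*f)
= 3^(4*5)
= 3^20
= 3486784401

3486784401


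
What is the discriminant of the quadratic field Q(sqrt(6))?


For K = Q(sqrt(d)) with d squarefree: disc(K) = d if d = 1 mod 4, and disc(K) = 4d if d = 2 or 3 mod 4.
Here d = 6, and d mod 4 = 2.
d = 2 mod 4, not 1 (O_K = Z[sqrt(d)]), so disc(K) = 4d = 4 * (6) = 24

24


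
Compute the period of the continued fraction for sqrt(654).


Run the CF algorithm for sqrt(654).
a_0 = floor(sqrt(654)) = 25; set m_0=0, q_0=1.
Recurrence: m' = q*a - m,  q' = (d - m'^2)/q,  a' = floor((a_0 + m')/q').
  step 1: m=25, q=29, a=1
  step 2: m=4, q=22, a=1
  step 3: m=18, q=15, a=2
  step 4: m=12, q=34, a=1
  step 5: m=22, q=5, a=9
  step 6: m=23, q=25, a=1
  step 7: m=2, q=26, a=1
  step 8: m=24, q=3, a=16
  step 9: m=24, q=26, a=1
  step 10: m=2, q=25, a=1
  step 11: m=23, q=5, a=9
  step 12: m=22, q=34, a=1
  step 13: m=12, q=15, a=2
  step 14: m=18, q=22, a=1
  step 15: m=4, q=29, a=1
  step 16: m=25, q=1, a=50
a_16 = 2*a_0 = 50, so the period closes here.
sqrt(654) = [25; 1, 1, 2, 1, 9, 1, 1, 16, 1, 1, 9, 1, 2, 1, 1, 50]
Period length = 16

16


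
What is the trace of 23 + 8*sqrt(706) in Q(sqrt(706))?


Tr(a + b*sqrt(d)) = (a + b*sqrt(d)) + (a - b*sqrt(d)) = 2a
= 2 * (23)
= 46

46


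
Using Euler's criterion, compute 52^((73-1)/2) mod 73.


p = 73 is prime and the exponent is (p-1)/2 = 36, so by Euler's criterion 52^36 = (52/73) = +1 or -1 mod 73.
Compute by square-and-multiply:
  36 = 32 + 4 (binary 100100)
  Repeated squaring mod 73: 52^1 = 52, 52^2 = 3, 52^4 = 9, 52^8 = 8, 52^16 = 64, 52^32 = 8
  52^36 = 52^32 * 52^4 = 8 * 9 mod 73
    8 * 9 = 72 = 72 mod 73
  52^36 = 72 mod 73
Result 72 = p - 1 = -1 mod 73: 52 is a quadratic non-residue mod 73. As a residue in [0, p-1] the value is 72.
52^36 mod 73 = 72

72


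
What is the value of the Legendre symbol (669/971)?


p = 971 is prime, so compute (669/971) with the reciprocity algorithm (Jacobi-symbol steps: pull out 2s via (2/n), flip via reciprocity, reduce):
  reciprocity: (669/971) -> +(971/669)
  reduce: (302/669)
  pull out 2: (2/669) = -1  (since 669 mod 8 = 5)
  reciprocity: (151/669) -> +(669/151)
  reduce: (65/151)
  reciprocity: (65/151) -> +(151/65)
  reduce: (21/65)
  reciprocity: (21/65) -> +(65/21)
  reduce: (2/21)
  pull out 2: (2/21) = -1  (since 21 mod 8 = 5)
  (1/21) = 1
Product of signs = 1
(669/971) = 1

1


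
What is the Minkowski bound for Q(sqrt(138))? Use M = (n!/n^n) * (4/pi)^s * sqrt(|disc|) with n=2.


d = 138, d mod 4 = 2, so disc(K) = 4d = 552; |disc(K)| = 552
Real quadratic field, so n = 2, s = r2 = 0, r1 = 2
M = (n!/n^n) * (4/pi)^s * sqrt(|disc(K)|) = (2!/2^2) * (4/pi)^0 * sqrt(552)
= 0.5 * 1.000000 * 23.494680
= 11.7473

11.7473


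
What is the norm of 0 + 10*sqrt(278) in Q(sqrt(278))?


N(a + b*sqrt(d)) = a^2 - d*b^2
= (0)^2 - (278)*(10)^2
= 0 - 27800
= -27800

-27800


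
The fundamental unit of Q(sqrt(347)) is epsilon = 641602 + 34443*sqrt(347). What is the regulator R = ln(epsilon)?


epsilon = 641602 + 34443*sqrt(347)
= 1.2832e+06
R = ln(1.2832e+06)
= 14.0649

14.0649


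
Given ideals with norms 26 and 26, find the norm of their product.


N(IJ) = N(I) * N(J)
= 26 * 26
= 676

676


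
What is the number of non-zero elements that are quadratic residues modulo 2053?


For prime p, the number of non-zero quadratic residues is (p-1)/2.
= (2053-1)/2
= 1026

1026


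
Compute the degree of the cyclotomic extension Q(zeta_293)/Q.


The degree equals Euler's totient phi(293).
293 = 293
phi(293) = 292

292


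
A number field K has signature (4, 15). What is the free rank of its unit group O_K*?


By Dirichlet's unit theorem:
rank = r1 + r2 - 1
= 4 + 15 - 1
= 18

18


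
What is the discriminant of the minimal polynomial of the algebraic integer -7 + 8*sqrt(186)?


The element -7 + 8*sqrt(186) has minimal polynomial:
x^2 + 14*x - 11855
Discriminant = (14)^2 - 4*(-11855)
= 196 + 47420
= 47616

47616


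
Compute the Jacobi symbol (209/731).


Compute (209/731) via quadratic reciprocity:
  reciprocity: (209/731) -> +(731/209)
  reduce: (104/209)
  pull out 2: (2/209) = +1  (since 209 mod 8 = 1)
  pull out 2: (2/209) = +1  (since 209 mod 8 = 1)
  pull out 2: (2/209) = +1  (since 209 mod 8 = 1)
  reciprocity: (13/209) -> +(209/13)
  reduce: (1/13)
  (1/13) = 1
Product of signs = 1

1


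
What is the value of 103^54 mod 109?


p = 109 is prime and the exponent is (p-1)/2 = 54, so by Euler's criterion 103^54 = (103/109) = +1 or -1 mod 109.
Compute by square-and-multiply:
  54 = 32 + 16 + 4 + 2 (binary 110110)
  Repeated squaring mod 109: 103^1 = 103, 103^2 = 36, 103^4 = 97, 103^8 = 35, 103^16 = 26, 103^32 = 22
  103^54 = 103^32 * 103^16 * 103^4 * 103^2 = 22 * 26 * 97 * 36 mod 109
    22 * 26 = 572 = 27 mod 109
    27 * 97 = 2619 = 3 mod 109
    3 * 36 = 108 = 108 mod 109
  103^54 = 108 mod 109
Result 108 = p - 1 = -1 mod 109: 103 is a quadratic non-residue mod 109. As a residue in [0, p-1] the value is 108.
103^54 mod 109 = 108

108


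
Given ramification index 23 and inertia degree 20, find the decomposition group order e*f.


|D_P| = e * f
= 23 * 20
= 460

460


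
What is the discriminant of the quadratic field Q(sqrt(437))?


For K = Q(sqrt(d)) with d squarefree: disc(K) = d if d = 1 mod 4, and disc(K) = 4d if d = 2 or 3 mod 4.
Here d = 437, and d mod 4 = 1.
d = 1 mod 4 (O_K = Z[(1+sqrt(d))/2]), so disc(K) = d = 437

437


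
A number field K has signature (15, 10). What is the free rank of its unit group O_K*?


By Dirichlet's unit theorem:
rank = r1 + r2 - 1
= 15 + 10 - 1
= 24

24


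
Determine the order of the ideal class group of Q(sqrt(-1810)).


K = Q(sqrt(-1810)). d mod 4 = 2, so D = disc(K) = 4d = -7240
h(K) equals the number of primitive reduced positive-definite forms (a, b, c) = a*x^2 + b*x*y + c*y^2 with b^2 - 4ac = D,
where reduced means |b| <= a <= c, with b >= 0 whenever |b| = a or a = c, and primitive means gcd(a, b, c) = 1.
Reduced forces 3a^2 <= |D| = 7240, so 1 <= a <= 49; b must have the parity of D, and c = (b^2 - D)/(4a) must be an integer >= a.
Enumerate a = 1..49, b in [-a, a]:
  a=1: (1, 0, 1810)  [1]
  a=2: (2, 0, 905)  [1]
  a=3..4: none
  a=5: (5, 0, 362)  [1]
  a=6..9: none
  a=10: (10, 0, 181)  [1]
  a=11: (11, -8, 166), (11, 8, 166)  [2]
  a=12: none
  a=13: (13, -12, 142), (13, 12, 142)  [2]
  a=14..16: none
  a=17: (17, -6, 107), (17, 6, 107)  [2]
  a=18..21: none
  a=22: (22, -8, 83), (22, 8, 83)  [2]
  a=23..25: none
  a=26: (26, -12, 71), (26, 12, 71)  [2]
  a=27..30: none
  a=31: (31, -18, 61), (31, 18, 61)  [2]
  a=32..33: none
  a=34: (34, -28, 59), (34, 28, 59)  [2]
  a=35..36: none
  a=37: (37, -30, 55), (37, 30, 55)  [2]
  a=38..49: none
Total reduced forms: 1 + 1 + 1 + 1 + 2 + 2 + 2 + 2 + 2 + 2 + 2 + 2 = 20
h = 20

20


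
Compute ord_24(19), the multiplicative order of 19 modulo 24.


We want ord_24(19), the smallest k >= 1 with 19^k = 1 mod 24.
n = 24 = 2^3 * 3, phi(24) = 8; the order divides phi(n).
Divisors of 8: 1, 2, 4, 8
Repeated squaring mod 24: 19^1 = 19, 19^2 = 1, 19^4 = 1, 19^8 = 1
Test divisors in increasing order:
  k=1: 19^1 = 19 mod 24
  k=2: 19^2 = 1 mod 24  <- first divisor giving 1
Order = 2

2


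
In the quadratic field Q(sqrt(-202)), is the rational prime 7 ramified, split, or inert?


K = Q(sqrt(-202)). Since d mod 4 = 2, disc(K) = -808.
Check p | disc: -808 mod 7 = 4.
p does not divide disc. Compute Legendre symbol (d/p):
1^((7-1)/2) mod 7 = 1
(d/p) = 1, so p splits: (p) = P*P' with e=1, f=1, g=2.
Therefore p is split.

split


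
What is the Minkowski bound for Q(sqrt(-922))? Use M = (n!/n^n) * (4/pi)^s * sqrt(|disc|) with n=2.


d = -922, d mod 4 = 2, so disc(K) = 4d = -3688; |disc(K)| = 3688
Imaginary quadratic field, so n = 2, s = r2 = 1, r1 = 0
M = (n!/n^n) * (4/pi)^s * sqrt(|disc(K)|) = (2!/2^2) * (4/pi)^1 * sqrt(3688)
= 0.5 * 1.273240 * 60.728906
= 38.6612

38.6612


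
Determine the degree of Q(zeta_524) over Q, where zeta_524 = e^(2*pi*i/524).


The degree equals Euler's totient phi(524).
524 = 2^2 * 131
phi(524) = 260

260


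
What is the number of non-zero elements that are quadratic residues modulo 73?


For prime p, the number of non-zero quadratic residues is (p-1)/2.
= (73-1)/2
= 36

36


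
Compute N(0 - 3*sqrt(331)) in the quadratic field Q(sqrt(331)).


N(a + b*sqrt(d)) = a^2 - d*b^2
= (0)^2 - (331)*(-3)^2
= 0 - 2979
= -2979

-2979


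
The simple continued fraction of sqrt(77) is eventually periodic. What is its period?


Run the CF algorithm for sqrt(77).
a_0 = floor(sqrt(77)) = 8; set m_0=0, q_0=1.
Recurrence: m' = q*a - m,  q' = (d - m'^2)/q,  a' = floor((a_0 + m')/q').
  step 1: m=8, q=13, a=1
  step 2: m=5, q=4, a=3
  step 3: m=7, q=7, a=2
  step 4: m=7, q=4, a=3
  step 5: m=5, q=13, a=1
  step 6: m=8, q=1, a=16
a_6 = 2*a_0 = 16, so the period closes here.
sqrt(77) = [8; 1, 3, 2, 3, 1, 16]
Period length = 6

6


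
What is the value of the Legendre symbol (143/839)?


p = 839 is prime, so compute (143/839) with the reciprocity algorithm (Jacobi-symbol steps: pull out 2s via (2/n), flip via reciprocity, reduce):
  reciprocity: (143/839) -> -(839/143)
  reduce: (124/143)
  pull out 2: (2/143) = +1  (since 143 mod 8 = 7)
  pull out 2: (2/143) = +1  (since 143 mod 8 = 7)
  reciprocity: (31/143) -> -(143/31)
  reduce: (19/31)
  reciprocity: (19/31) -> -(31/19)
  reduce: (12/19)
  pull out 2: (2/19) = -1  (since 19 mod 8 = 3)
  pull out 2: (2/19) = -1  (since 19 mod 8 = 3)
  reciprocity: (3/19) -> -(19/3)
  reduce: (1/3)
  (1/3) = 1
Product of signs = 1
(143/839) = 1

1


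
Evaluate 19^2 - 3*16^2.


x^2 - d*y^2
= 19^2 - 3*16^2
= 361 - 768
= -407

-407


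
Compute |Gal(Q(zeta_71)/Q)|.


|Gal(Q(zeta_71)/Q)| = phi(71)
= 70

70


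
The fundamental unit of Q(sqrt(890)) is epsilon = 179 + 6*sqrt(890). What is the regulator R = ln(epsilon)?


epsilon = 179 + 6*sqrt(890)
= 357.9972
R = ln(357.9972)
= 5.8805

5.8805


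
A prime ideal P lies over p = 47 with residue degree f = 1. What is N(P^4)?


N(P^a) = p^(a*f)
= 47^(4*1)
= 47^4
= 4879681

4879681


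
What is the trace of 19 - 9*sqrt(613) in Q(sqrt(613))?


Tr(a + b*sqrt(d)) = (a + b*sqrt(d)) + (a - b*sqrt(d)) = 2a
= 2 * (19)
= 38

38


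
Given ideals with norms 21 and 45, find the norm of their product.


N(IJ) = N(I) * N(J)
= 21 * 45
= 945

945


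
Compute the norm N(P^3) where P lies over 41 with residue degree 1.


N(P^a) = p^(a*f)
= 41^(3*1)
= 41^3
= 68921

68921


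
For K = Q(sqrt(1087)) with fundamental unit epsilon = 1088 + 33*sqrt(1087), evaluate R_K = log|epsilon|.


epsilon = 1088 + 33*sqrt(1087)
= 2175.9995
R = ln(2175.9995)
= 7.6852

7.6852


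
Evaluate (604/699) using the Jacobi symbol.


Compute (604/699) via quadratic reciprocity:
  pull out 2: (2/699) = -1  (since 699 mod 8 = 3)
  pull out 2: (2/699) = -1  (since 699 mod 8 = 3)
  reciprocity: (151/699) -> -(699/151)
  reduce: (95/151)
  reciprocity: (95/151) -> -(151/95)
  reduce: (56/95)
  pull out 2: (2/95) = +1  (since 95 mod 8 = 7)
  pull out 2: (2/95) = +1  (since 95 mod 8 = 7)
  pull out 2: (2/95) = +1  (since 95 mod 8 = 7)
  reciprocity: (7/95) -> -(95/7)
  reduce: (4/7)
  pull out 2: (2/7) = +1  (since 7 mod 8 = 7)
  pull out 2: (2/7) = +1  (since 7 mod 8 = 7)
  (1/7) = 1
Product of signs = -1

-1


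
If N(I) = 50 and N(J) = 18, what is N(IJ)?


N(IJ) = N(I) * N(J)
= 50 * 18
= 900

900


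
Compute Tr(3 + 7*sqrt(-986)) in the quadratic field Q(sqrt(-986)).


Tr(a + b*sqrt(d)) = (a + b*sqrt(d)) + (a - b*sqrt(d)) = 2a
= 2 * (3)
= 6

6


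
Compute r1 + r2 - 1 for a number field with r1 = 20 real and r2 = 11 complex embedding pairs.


By Dirichlet's unit theorem:
rank = r1 + r2 - 1
= 20 + 11 - 1
= 30

30


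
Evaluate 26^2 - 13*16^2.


x^2 - d*y^2
= 26^2 - 13*16^2
= 676 - 3328
= -2652

-2652


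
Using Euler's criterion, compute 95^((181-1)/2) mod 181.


p = 181 is prime and the exponent is (p-1)/2 = 90, so by Euler's criterion 95^90 = (95/181) = +1 or -1 mod 181.
Compute by square-and-multiply:
  90 = 64 + 16 + 8 + 2 (binary 1011010)
  Repeated squaring mod 181: 95^1 = 95, 95^2 = 156, 95^4 = 82, 95^8 = 27, 95^16 = 5, 95^32 = 25, 95^64 = 82
  95^90 = 95^64 * 95^16 * 95^8 * 95^2 = 82 * 5 * 27 * 156 mod 181
    82 * 5 = 410 = 48 mod 181
    48 * 27 = 1296 = 29 mod 181
    29 * 156 = 4524 = 180 mod 181
  95^90 = 180 mod 181
Result 180 = p - 1 = -1 mod 181: 95 is a quadratic non-residue mod 181. As a residue in [0, p-1] the value is 180.
95^90 mod 181 = 180

180
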